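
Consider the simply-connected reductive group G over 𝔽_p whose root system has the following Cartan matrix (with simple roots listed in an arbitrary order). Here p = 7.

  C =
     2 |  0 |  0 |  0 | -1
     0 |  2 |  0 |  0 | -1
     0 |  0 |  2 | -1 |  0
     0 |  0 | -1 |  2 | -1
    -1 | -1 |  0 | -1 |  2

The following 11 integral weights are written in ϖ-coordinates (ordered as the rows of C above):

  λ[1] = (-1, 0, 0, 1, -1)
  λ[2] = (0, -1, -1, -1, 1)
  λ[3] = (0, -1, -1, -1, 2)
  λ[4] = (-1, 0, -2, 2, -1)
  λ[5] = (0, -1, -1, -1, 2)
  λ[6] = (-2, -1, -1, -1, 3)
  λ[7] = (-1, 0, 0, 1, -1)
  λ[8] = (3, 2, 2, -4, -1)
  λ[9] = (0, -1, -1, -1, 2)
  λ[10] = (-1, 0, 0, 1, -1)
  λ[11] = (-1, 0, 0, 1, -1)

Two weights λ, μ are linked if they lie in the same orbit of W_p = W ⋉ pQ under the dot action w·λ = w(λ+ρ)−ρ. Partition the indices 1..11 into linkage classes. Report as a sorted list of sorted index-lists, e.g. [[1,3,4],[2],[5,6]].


Type D_5, rank 5, |W|=1920; reorder rows/cols to standard.

Alcove-folded reps (p=7, 11 weights, presented ϖ-order):

    [1] (0, 1, 1, 2, 0)
    [2] (1, 0, 0, 0, 2)
    [3] (1, 0, 0, 0, 3)
    [4] (0, 1, 1, 2, 0)
    [5] (1, 0, 0, 0, 3)
    [6] (1, 0, 0, 0, 3)
    [7] (0, 1, 1, 2, 0)
    [8] (1, 0, 0, 0, 3)
    [9] (1, 0, 0, 0, 3)
    [10] (0, 1, 1, 2, 0)
    [11] (0, 1, 1, 2, 0)

Partition of {1..11} into 3 W_7-dot-orbits:

[[1, 4, 7, 10, 11], [2], [3, 5, 6, 8, 9]]


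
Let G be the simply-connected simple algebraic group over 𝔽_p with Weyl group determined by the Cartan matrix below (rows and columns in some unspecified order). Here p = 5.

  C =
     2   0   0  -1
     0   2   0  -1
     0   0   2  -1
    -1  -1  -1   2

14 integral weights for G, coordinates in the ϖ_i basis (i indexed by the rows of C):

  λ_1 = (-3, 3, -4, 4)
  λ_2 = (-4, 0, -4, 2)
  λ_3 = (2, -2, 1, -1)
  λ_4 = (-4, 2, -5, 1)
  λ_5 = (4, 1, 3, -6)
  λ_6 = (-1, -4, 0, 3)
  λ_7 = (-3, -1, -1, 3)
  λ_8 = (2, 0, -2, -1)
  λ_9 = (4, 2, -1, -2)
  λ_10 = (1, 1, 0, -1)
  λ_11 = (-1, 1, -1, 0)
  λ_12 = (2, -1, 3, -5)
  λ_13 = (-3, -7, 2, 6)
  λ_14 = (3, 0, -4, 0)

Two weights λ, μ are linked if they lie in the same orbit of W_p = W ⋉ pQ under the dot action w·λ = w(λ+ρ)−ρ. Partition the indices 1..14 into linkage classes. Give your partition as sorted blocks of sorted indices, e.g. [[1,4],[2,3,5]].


Type D_4, rank 4, |W|=192; reorder rows/cols to standard.

W_5-reps of the 14 weights in Ā_5 (same 4-coord order as C):

  λ_1 → (2, 0, 1, 1);  λ_2 → (0, 2, 0, 1);  λ_3 → (2, 0, 1, 1);  λ_4 → (2, 2, 1, 0);  λ_5 → (0, 3, 1, 0);  λ_6 → (0, 3, 1, 0);  λ_7 → (2, 0, 0, 1);  λ_8 → (2, 0, 0, 1);  λ_9 → (2, 0, 1, 1);  λ_10 → (2, 2, 1, 0);  λ_11 → (0, 2, 0, 1);  λ_12 → (0, 3, 1, 0);  λ_13 → (2, 0, 1, 1);  λ_14 → (2, 1, 1, 0)

6 distinct reps among the 14 weights ⇒ 6 W_5-linkage classes:

[[1, 3, 9, 13], [2, 11], [4, 10], [5, 6, 12], [7, 8], [14]]


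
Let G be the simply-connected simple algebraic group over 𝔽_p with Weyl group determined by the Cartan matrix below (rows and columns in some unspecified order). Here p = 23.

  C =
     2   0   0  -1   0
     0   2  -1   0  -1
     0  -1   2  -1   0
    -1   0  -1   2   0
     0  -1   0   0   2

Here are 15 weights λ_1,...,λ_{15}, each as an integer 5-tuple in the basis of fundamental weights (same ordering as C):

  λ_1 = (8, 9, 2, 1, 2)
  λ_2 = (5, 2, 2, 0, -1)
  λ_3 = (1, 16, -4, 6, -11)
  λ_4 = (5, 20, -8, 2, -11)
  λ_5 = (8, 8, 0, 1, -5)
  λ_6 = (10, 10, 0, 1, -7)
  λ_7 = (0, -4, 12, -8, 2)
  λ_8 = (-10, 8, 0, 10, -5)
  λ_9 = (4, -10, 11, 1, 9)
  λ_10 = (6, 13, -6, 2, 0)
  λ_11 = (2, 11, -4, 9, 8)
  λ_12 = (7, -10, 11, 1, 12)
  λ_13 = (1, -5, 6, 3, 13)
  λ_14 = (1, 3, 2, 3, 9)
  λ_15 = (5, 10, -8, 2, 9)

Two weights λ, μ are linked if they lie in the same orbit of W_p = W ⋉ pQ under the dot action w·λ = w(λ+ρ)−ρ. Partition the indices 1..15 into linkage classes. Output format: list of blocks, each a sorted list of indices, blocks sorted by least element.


Type A_5, rank 5, |W|=720; reorder rows/cols to standard.

Ā_23 reps of the 15 weights (A_5, coords as presented):

  1: (5, 9, 3, 2, 1)
  2: (6, 3, 3, 1, 0)
  3: (2, 4, 3, 4, 10)
  4: (2, 4, 3, 4, 10)
  5: (9, 5, 1, 2, 4)
  6: (9, 5, 1, 2, 4)
  7: (6, 3, 3, 1, 0)
  8: (9, 5, 1, 2, 4)
  9: (5, 9, 3, 2, 1)
  10: (5, 9, 3, 2, 1)
  11: (5, 9, 3, 2, 1)
  12: (5, 9, 3, 2, 1)
  13: (2, 4, 3, 4, 10)
  14: (2, 4, 3, 4, 10)
  15: (2, 4, 3, 4, 10)

Partition of {1..15} into 4 W_23-dot-orbits:

[[1, 9, 10, 11, 12], [2, 7], [3, 4, 13, 14, 15], [5, 6, 8]]


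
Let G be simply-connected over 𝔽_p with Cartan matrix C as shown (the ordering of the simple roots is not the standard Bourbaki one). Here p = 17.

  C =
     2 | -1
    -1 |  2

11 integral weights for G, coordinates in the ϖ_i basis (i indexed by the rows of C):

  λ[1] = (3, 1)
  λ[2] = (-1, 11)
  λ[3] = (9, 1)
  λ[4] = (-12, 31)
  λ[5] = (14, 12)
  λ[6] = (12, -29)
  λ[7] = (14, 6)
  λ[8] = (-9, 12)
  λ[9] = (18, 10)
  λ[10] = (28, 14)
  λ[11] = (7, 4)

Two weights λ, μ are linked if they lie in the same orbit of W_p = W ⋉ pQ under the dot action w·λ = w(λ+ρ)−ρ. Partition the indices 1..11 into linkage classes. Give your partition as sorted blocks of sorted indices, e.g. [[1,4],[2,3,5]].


A_2 Cartan matrix, 2 simple roots permuted; ρ=(1,1).

Each λ_j+ρ reduced to Ā_17; 2-tuples below use C's row order:

    1: (4, 2)
    2: (0, 12)
    3: (10, 2)
    4: (4, 2)
    5: (4, 2)
    6: (4, 2)
    7: (10, 2)
    8: (8, 5)
    9: (4, 2)
    10: (10, 2)
    11: (8, 5)

4 distinct reps among the 11 weights ⇒ 4 W_17-linkage classes:

[[1, 4, 5, 6, 9], [2], [3, 7, 10], [8, 11]]


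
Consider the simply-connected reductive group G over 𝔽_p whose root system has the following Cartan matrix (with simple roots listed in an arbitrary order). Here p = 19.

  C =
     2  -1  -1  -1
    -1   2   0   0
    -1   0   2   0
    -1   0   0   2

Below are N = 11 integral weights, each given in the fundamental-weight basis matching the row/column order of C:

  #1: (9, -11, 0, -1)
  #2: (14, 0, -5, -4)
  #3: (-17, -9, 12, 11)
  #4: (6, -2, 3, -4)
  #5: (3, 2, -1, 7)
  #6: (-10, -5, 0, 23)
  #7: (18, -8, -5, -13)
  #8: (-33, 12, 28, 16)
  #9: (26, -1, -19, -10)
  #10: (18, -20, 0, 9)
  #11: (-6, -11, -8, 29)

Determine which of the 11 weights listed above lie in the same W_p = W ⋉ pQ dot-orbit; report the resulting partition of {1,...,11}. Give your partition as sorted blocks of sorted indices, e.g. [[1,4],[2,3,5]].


Cartan matrix: type D_4 (|W|=192); un-permuting the 4 rows.

Each λ_j+ρ reduced to Ā_19; 4-tuples below use C's row order:

  λ_1+ρ ↦ (0, 10, 1, 0)
  λ_2+ρ ↦ (3, 1, 4, 3)
  λ_3+ρ ↦ (3, 1, 4, 3)
  λ_4+ρ ↦ (3, 1, 4, 3)
  λ_5+ρ ↦ (4, 3, 0, 8)
  λ_6+ρ ↦ (3, 1, 4, 3)
  λ_7+ρ ↦ (4, 3, 0, 8)
  λ_8+ρ ↦ (2, 4, 8, 0)
  λ_9+ρ ↦ (0, 8, 10, 1)
  λ_10+ρ ↦ (0, 8, 10, 1)
  λ_11+ρ ↦ (3, 1, 4, 3)

Partition of {1..11} into 5 W_19-dot-orbits:

[[1], [2, 3, 4, 6, 11], [5, 7], [8], [9, 10]]


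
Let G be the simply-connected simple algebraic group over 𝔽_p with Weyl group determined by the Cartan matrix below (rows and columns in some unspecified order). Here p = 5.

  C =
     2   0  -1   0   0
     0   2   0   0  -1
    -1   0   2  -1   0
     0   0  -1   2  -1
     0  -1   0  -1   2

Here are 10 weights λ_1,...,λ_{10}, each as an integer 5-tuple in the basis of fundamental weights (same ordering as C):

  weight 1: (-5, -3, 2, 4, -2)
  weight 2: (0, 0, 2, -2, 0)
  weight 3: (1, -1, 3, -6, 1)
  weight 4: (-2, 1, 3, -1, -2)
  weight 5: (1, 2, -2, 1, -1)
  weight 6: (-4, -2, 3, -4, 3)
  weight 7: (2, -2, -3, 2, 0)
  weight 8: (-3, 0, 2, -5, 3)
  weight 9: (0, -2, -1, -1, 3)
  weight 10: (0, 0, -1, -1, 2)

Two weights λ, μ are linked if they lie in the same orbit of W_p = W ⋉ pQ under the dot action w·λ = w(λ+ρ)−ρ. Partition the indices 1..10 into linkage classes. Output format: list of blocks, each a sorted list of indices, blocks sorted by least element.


C ↔ A_5 under row/col permutation; |W(A_5)| = 720.

Folding the 10 weights λ_j+ρ into Ā_5 (reps in the given 5-coord order):

    1: (0, 2, 1, 1, 0)
    2: (1, 1, 2, 1, 0)
    3: (0, 2, 1, 1, 0)
    4: (1, 1, 2, 1, 0)
    5: (0, 2, 1, 1, 0)
    6: (1, 1, 2, 1, 0)
    7: (1, 1, 2, 1, 0)
    8: (1, 1, 2, 1, 0)
    9: (1, 1, 0, 0, 3)
    10: (1, 1, 0, 0, 3)

These 10 weights hit 3 W_5-dot-orbits; sizes (3, 5, 2):

[[1, 3, 5], [2, 4, 6, 7, 8], [9, 10]]


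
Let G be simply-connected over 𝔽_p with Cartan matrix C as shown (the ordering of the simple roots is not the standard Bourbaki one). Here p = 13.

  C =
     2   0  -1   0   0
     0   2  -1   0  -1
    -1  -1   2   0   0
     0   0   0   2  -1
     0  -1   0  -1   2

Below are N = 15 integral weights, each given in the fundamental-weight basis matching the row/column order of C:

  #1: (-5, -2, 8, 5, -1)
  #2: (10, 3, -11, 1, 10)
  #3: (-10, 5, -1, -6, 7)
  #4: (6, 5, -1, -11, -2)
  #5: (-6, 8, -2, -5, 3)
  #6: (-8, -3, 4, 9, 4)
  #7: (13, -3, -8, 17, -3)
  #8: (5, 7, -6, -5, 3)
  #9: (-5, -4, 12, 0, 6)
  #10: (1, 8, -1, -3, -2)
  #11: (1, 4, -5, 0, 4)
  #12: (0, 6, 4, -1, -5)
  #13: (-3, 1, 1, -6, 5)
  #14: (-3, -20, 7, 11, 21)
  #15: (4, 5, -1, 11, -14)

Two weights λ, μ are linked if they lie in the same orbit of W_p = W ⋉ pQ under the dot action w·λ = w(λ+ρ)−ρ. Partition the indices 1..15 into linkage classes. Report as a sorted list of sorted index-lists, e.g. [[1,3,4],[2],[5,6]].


C ↔ A_5 under row/col permutation; |W(A_5)| = 720.

Each λ_j+ρ reduced to Ā_13; 5-tuples below use C's row order:

  1: (3, 0, 4, 4, 1) · 2: (2, 6, 0, 1, 2) · 3: (1, 3, 5, 4, 0) · 4: (2, 0, 5, 1, 5) · 5: (1, 3, 5, 4, 0) · 6: (2, 2, 0, 5, 1) · 7: (2, 1, 2, 1, 5) · 8: (1, 3, 5, 4, 0) · 9: (1, 3, 5, 4, 0) · 10: (2, 6, 0, 1, 2) · 11: (2, 1, 2, 1, 5) · 12: (1, 3, 5, 4, 0) · 13: (2, 2, 0, 5, 1) · 14: (2, 6, 0, 1, 2) · 15: (2, 0, 5, 1, 5)

Partition of {1..15} into 6 W_13-dot-orbits:

[[1], [2, 10, 14], [3, 5, 8, 9, 12], [4, 15], [6, 13], [7, 11]]


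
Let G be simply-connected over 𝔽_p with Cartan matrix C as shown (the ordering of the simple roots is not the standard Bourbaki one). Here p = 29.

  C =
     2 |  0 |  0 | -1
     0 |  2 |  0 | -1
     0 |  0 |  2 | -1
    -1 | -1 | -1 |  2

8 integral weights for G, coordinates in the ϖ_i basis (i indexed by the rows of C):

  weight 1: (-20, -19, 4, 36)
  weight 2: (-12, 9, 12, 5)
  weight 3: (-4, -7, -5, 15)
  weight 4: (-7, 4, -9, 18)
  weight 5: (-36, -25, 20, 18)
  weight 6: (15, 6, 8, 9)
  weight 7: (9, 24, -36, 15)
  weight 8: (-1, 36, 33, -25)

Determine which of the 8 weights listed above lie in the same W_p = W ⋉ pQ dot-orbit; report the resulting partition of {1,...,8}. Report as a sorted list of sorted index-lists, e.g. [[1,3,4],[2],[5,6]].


Cartan matrix: type D_4 (|W|=192); un-permuting the 4 rows.

Each λ_j+ρ reduced to Ā_29; 4-tuples below use C's row order:

  [1] (6, 5, 8, 5)
  [2] (6, 5, 8, 5)
  [3] (3, 6, 4, 3)
  [4] (6, 5, 8, 5)
  [5] (6, 5, 8, 5)
  [6] (3, 6, 4, 3)
  [7] (3, 6, 4, 3)
  [8] (6, 5, 8, 5)

Linkage partition of the 8 weights (2 classes, p=29):

[[1, 2, 4, 5, 8], [3, 6, 7]]


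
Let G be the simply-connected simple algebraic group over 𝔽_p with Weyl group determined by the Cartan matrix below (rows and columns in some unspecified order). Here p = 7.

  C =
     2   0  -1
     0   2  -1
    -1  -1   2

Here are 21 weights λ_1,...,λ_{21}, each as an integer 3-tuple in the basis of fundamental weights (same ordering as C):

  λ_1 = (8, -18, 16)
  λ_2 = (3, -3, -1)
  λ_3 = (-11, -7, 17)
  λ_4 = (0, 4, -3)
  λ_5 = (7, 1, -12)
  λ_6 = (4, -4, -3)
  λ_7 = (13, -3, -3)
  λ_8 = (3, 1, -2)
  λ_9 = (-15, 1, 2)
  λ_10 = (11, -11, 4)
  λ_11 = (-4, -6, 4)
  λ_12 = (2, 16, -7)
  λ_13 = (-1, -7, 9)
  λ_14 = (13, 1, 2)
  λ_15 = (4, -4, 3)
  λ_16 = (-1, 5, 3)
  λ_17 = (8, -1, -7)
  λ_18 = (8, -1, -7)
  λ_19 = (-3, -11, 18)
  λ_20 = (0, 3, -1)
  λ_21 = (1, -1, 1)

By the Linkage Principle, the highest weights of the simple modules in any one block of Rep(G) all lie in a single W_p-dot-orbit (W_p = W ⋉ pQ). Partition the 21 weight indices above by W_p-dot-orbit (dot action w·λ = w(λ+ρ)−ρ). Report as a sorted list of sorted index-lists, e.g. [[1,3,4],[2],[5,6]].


Type A_3, rank 3, |W|=24; reorder rows/cols to standard.

λ_j+ρ reflected into Ā_7 (⟨·,θ^∨⟩≤7); 3-tuples as given:

  λ_1+ρ ↦ (0, 2, 3);  λ_2+ρ ↦ (2, 0, 2);  λ_3+ρ ↦ (3, 1, 1);  λ_4+ρ ↦ (1, 3, 1);  λ_5+ρ ↦ (1, 3, 1);  λ_6+ρ ↦ (0, 2, 3);  λ_7+ρ ↦ (0, 2, 3);  λ_8+ρ ↦ (3, 1, 1);  λ_9+ρ ↦ (2, 0, 2);  λ_10+ρ ↦ (0, 2, 3);  λ_11+ρ ↦ (0, 2, 3);  λ_12+ρ ↦ (3, 3, 1);  λ_13+ρ ↦ (3, 3, 1);  λ_14+ρ ↦ (2, 0, 2);  λ_15+ρ ↦ (3, 1, 1);  λ_16+ρ ↦ (3, 3, 1);  λ_17+ρ ↦ (1, 4, 0);  λ_18+ρ ↦ (1, 4, 0);  λ_19+ρ ↦ (2, 0, 2);  λ_20+ρ ↦ (1, 4, 0);  λ_21+ρ ↦ (2, 0, 2)

6 distinct reps among the 21 weights ⇒ 6 W_7-linkage classes:

[[1, 6, 7, 10, 11], [2, 9, 14, 19, 21], [3, 8, 15], [4, 5], [12, 13, 16], [17, 18, 20]]


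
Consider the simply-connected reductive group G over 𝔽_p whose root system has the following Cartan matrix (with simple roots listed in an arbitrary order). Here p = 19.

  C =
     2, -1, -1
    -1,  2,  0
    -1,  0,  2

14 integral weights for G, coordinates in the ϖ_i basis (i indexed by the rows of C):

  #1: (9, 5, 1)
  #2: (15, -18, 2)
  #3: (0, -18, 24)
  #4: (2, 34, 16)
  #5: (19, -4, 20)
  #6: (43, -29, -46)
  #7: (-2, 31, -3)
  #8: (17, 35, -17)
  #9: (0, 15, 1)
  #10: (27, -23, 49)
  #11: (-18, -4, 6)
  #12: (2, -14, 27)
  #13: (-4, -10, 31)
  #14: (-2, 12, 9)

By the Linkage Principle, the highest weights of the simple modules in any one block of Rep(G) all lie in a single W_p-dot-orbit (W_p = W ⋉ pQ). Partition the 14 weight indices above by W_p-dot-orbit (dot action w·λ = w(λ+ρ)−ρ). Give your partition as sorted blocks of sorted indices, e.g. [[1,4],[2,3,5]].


Cartan matrix: type A_3 (|W|=24); un-permuting the 3 rows.

λ_j+ρ reflected into Ā_19 (⟨·,θ^∨⟩≤19); 3-tuples as given:

  λ_1 → (10, 6, 2);  λ_2 → (1, 16, 2);  λ_3 → (10, 6, 2);  λ_4 → (1, 16, 2);  λ_5 → (1, 16, 2);  λ_6 → (1, 9, 6);  λ_7 → (10, 6, 2);  λ_8 → (1, 16, 2);  λ_9 → (1, 16, 2);  λ_10 → (10, 6, 2);  λ_11 → (10, 6, 2);  λ_12 → (1, 9, 6);  λ_13 → (1, 9, 6);  λ_14 → (1, 9, 6)

The 14 indices split into 3 linkage classes (same alcove rep ⇔ same W_19-dot-orbit):

[[1, 3, 7, 10, 11], [2, 4, 5, 8, 9], [6, 12, 13, 14]]


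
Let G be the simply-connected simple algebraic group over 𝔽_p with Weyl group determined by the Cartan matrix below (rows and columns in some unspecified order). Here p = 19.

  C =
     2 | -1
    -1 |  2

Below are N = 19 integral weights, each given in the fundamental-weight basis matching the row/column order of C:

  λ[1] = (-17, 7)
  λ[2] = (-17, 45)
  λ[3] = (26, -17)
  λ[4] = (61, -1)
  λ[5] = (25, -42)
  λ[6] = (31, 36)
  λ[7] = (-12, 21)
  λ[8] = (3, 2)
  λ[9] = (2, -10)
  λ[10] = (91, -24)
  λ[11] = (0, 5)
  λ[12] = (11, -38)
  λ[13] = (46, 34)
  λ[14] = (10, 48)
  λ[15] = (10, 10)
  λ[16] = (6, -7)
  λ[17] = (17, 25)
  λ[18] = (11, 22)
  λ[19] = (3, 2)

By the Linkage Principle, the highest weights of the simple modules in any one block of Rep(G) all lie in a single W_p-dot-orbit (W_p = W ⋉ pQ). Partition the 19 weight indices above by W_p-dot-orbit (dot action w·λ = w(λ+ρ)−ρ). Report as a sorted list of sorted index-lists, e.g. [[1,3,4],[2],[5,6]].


C ↔ A_2 under row/col permutation; |W(A_2)| = 6.

Each λ_j+ρ reduced to Ā_19; 2-tuples below use C's row order:

  λ_1+ρ ↦ (8, 8) · λ_2+ρ ↦ (3, 8) · λ_3+ρ ↦ (3, 8) · λ_4+ρ ↦ (5, 0) · λ_5+ρ ↦ (4, 3) · λ_6+ρ ↦ (1, 6) · λ_7+ρ ↦ (8, 8) · λ_8+ρ ↦ (4, 3) · λ_9+ρ ↦ (6, 3) · λ_10+ρ ↦ (4, 3) · λ_11+ρ ↦ (1, 6) · λ_12+ρ ↦ (1, 6) · λ_13+ρ ↦ (6, 3) · λ_14+ρ ↦ (3, 8) · λ_15+ρ ↦ (8, 8) · λ_16+ρ ↦ (1, 6) · λ_17+ρ ↦ (1, 6) · λ_18+ρ ↦ (4, 3) · λ_19+ρ ↦ (4, 3)

6 distinct reps among the 19 weights ⇒ 6 W_19-linkage classes:

[[1, 7, 15], [2, 3, 14], [4], [5, 8, 10, 18, 19], [6, 11, 12, 16, 17], [9, 13]]


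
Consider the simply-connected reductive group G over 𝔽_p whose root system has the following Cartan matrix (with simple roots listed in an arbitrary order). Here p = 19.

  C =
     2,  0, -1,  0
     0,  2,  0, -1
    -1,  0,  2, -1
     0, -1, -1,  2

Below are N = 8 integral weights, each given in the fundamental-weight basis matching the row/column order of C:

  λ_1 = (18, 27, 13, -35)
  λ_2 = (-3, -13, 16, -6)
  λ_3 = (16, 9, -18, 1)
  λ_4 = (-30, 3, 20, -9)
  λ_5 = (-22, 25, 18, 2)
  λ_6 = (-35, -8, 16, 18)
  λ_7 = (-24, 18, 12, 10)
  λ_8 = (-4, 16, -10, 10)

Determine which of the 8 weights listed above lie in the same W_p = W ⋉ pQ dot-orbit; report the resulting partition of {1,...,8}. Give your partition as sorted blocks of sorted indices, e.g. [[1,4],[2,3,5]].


A_4 Cartan matrix, 4 simple roots permuted; ρ=(1,1,1,1).

λ_j+ρ reflected into Ā_19 (⟨·,θ^∨⟩≤19); 4-tuples as given:

  λ_1+ρ ↦ (6, 0, 4, 1);  λ_2+ρ ↦ (0, 5, 2, 10);  λ_3+ρ ↦ (0, 5, 2, 10);  λ_4+ρ ↦ (3, 2, 4, 2);  λ_5+ρ ↦ (0, 7, 2, 1);  λ_6+ρ ↦ (0, 5, 2, 10);  λ_7+ρ ↦ (6, 0, 4, 1);  λ_8+ρ ↦ (0, 7, 2, 1)

Partition of {1..8} into 4 W_19-dot-orbits:

[[1, 7], [2, 3, 6], [4], [5, 8]]


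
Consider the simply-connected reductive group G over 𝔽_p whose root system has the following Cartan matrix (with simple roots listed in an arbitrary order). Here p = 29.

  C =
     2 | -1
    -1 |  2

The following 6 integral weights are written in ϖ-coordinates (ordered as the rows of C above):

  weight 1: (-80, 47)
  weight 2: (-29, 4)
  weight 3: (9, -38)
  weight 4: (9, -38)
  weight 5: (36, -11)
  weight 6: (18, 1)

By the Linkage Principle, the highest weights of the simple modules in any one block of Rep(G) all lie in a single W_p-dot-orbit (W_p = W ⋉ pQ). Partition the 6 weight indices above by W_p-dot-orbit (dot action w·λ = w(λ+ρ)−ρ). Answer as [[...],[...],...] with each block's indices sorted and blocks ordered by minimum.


Type A_2, rank 2, |W|=6; reorder rows/cols to standard.

Alcove-folded reps (p=29, 6 weights, presented ϖ-order):

    λ_1+ρ ↦ (19, 2)
    λ_2+ρ ↦ (5, 23)
    λ_3+ρ ↦ (19, 2)
    λ_4+ρ ↦ (19, 2)
    λ_5+ρ ↦ (19, 2)
    λ_6+ρ ↦ (19, 2)

2 distinct reps among the 6 weights ⇒ 2 W_29-linkage classes:

[[1, 3, 4, 5, 6], [2]]


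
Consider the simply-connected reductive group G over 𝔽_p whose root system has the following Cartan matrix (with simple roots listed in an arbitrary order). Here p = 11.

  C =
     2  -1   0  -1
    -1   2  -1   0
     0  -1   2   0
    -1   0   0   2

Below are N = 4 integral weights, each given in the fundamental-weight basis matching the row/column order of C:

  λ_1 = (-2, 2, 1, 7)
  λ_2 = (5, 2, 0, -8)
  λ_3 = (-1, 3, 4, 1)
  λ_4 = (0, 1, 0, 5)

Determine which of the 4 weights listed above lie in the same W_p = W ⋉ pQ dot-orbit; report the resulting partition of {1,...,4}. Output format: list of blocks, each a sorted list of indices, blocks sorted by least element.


C ↔ A_4 under row/col permutation; |W(A_4)| = 120.

λ_j+ρ reflected into Ā_11 (⟨·,θ^∨⟩≤11); 4-tuples as given:

  λ_1 → (1, 2, 1, 6);  λ_2 → (1, 2, 1, 6);  λ_3 → (0, 4, 5, 2);  λ_4 → (1, 2, 1, 6)

Grouping the 4 weights by Ā_11-representative: 2 linkage classes.

[[1, 2, 4], [3]]


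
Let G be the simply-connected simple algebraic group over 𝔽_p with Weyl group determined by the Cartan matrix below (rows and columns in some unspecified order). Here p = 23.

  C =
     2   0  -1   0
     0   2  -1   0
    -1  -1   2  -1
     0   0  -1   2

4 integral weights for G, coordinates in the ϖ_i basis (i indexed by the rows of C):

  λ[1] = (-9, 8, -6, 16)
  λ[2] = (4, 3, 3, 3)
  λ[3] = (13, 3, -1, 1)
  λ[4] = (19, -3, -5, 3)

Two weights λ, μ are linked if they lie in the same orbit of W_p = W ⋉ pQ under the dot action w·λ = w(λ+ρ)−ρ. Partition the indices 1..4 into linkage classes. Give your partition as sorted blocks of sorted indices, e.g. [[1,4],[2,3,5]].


D_4 Cartan matrix, 4 simple roots permuted; ρ=(1,1,1,1).

Each λ_j+ρ reduced to Ā_23; 4-tuples below use C's row order:

  1: (5, 4, 4, 4);  2: (5, 4, 4, 4);  3: (14, 4, 0, 2);  4: (14, 4, 0, 2)

2 distinct reps among the 4 weights ⇒ 2 W_23-linkage classes:

[[1, 2], [3, 4]]


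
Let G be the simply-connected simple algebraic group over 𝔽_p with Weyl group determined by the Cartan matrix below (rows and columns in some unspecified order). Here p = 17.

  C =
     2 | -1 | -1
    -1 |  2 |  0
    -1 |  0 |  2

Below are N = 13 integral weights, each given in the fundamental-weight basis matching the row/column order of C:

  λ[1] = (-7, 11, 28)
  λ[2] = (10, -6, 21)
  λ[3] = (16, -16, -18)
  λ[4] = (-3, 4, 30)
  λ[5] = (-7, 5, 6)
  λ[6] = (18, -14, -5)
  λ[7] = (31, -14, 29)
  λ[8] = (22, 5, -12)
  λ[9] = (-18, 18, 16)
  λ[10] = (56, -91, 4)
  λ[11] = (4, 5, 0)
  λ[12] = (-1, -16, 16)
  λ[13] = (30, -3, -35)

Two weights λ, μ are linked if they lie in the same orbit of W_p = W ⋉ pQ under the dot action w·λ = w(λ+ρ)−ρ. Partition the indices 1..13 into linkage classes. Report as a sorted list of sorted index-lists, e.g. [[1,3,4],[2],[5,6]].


Cartan matrix: type A_3 (|W|=24); un-permuting the 3 rows.

Folding the 13 weights λ_j+ρ into Ā_17 (reps in the given 3-coord order):

  1: (5, 6, 1)
  2: (5, 6, 1)
  3: (15, 0, 2)
  4: (12, 2, 0)
  5: (6, 0, 1)
  6: (2, 11, 2)
  7: (2, 11, 2)
  8: (5, 6, 1)
  9: (15, 0, 2)
  10: (5, 6, 1)
  11: (5, 6, 1)
  12: (15, 0, 2)
  13: (12, 2, 0)

These 13 weights hit 5 W_17-dot-orbits; sizes (5, 3, 2, 1, 2):

[[1, 2, 8, 10, 11], [3, 9, 12], [4, 13], [5], [6, 7]]


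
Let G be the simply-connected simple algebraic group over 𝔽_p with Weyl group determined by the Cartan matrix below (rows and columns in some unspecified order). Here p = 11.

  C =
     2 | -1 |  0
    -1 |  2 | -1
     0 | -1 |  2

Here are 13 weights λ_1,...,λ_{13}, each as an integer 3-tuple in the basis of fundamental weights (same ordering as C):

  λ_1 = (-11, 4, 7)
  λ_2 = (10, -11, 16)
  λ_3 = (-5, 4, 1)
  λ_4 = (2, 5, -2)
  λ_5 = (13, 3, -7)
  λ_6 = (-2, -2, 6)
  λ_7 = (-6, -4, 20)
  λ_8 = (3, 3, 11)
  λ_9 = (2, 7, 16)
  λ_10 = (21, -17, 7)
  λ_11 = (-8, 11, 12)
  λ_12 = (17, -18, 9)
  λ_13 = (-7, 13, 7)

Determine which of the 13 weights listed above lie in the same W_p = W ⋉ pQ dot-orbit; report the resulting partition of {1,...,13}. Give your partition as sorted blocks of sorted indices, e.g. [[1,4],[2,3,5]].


C ↔ A_3 under row/col permutation; |W(A_3)| = 24.

λ_j+ρ reflected into Ā_11 (⟨·,θ^∨⟩≤11); 3-tuples as given:

    λ_1 → (3, 5, 1)
    λ_2 → (6, 4, 0)
    λ_3 → (4, 1, 2)
    λ_4 → (3, 5, 1)
    λ_5 → (4, 1, 2)
    λ_6 → (1, 1, 5)
    λ_7 → (5, 2, 1)
    λ_8 → (4, 1, 2)
    λ_9 → (5, 0, 3)
    λ_10 → (5, 0, 3)
    λ_11 → (4, 1, 2)
    λ_12 → (6, 4, 0)
    λ_13 → (5, 0, 3)

6 distinct reps among the 13 weights ⇒ 6 W_11-linkage classes:

[[1, 4], [2, 12], [3, 5, 8, 11], [6], [7], [9, 10, 13]]


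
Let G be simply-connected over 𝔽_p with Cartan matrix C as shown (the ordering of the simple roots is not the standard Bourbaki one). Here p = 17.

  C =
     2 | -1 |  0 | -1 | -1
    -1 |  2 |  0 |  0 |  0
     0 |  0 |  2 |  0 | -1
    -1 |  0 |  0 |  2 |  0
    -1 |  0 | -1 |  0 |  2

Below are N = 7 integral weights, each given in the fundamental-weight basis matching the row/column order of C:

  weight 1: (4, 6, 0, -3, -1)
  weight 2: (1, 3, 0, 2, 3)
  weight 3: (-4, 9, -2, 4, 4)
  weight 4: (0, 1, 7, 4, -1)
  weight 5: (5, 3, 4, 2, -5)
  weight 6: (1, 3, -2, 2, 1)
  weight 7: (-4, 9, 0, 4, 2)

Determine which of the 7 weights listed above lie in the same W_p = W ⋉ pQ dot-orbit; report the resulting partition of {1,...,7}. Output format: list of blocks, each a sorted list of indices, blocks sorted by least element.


D_5 Cartan matrix, 5 simple roots permuted; ρ=(1,1,1,1,1).

Each λ_j+ρ reduced to Ā_17; 5-tuples below use C's row order:

  1: (3, 7, 1, 2, 0) · 2: (2, 4, 1, 3, 1) · 3: (3, 7, 1, 2, 0) · 4: (1, 2, 8, 5, 0) · 5: (2, 4, 1, 3, 1) · 6: (2, 4, 1, 3, 1) · 7: (3, 7, 1, 2, 0)

These 7 weights hit 3 W_17-dot-orbits; sizes (3, 3, 1):

[[1, 3, 7], [2, 5, 6], [4]]


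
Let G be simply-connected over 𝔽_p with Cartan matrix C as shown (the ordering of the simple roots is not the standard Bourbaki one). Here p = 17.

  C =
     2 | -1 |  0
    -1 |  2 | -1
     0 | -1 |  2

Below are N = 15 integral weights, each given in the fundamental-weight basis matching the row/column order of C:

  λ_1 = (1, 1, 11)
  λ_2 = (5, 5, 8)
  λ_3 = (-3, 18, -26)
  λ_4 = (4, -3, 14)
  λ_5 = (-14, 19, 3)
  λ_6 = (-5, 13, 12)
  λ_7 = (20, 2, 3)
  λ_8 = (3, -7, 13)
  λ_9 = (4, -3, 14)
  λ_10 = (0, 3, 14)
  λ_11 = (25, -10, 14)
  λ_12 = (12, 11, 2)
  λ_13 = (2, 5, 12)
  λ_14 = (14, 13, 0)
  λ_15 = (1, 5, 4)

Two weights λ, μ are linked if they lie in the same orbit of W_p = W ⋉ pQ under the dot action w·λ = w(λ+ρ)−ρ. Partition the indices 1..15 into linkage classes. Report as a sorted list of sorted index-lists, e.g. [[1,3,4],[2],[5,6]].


Dynkin diagram of C (from the 4 off-diagonal −1 entries): A_3.

Ā_17 reps of the 15 weights (A_3, coords as presented):

  1: (2, 2, 12);  2: (2, 6, 5);  3: (2, 0, 9);  4: (2, 2, 12);  5: (6, 4, 3);  6: (6, 4, 3);  7: (6, 4, 3);  8: (2, 4, 8);  9: (2, 2, 12);  10: (2, 2, 12);  11: (2, 0, 9);  12: (2, 4, 8);  13: (2, 4, 8);  14: (2, 2, 12);  15: (2, 6, 5)

These 15 weights hit 5 W_17-dot-orbits; sizes (5, 2, 2, 3, 3):

[[1, 4, 9, 10, 14], [2, 15], [3, 11], [5, 6, 7], [8, 12, 13]]


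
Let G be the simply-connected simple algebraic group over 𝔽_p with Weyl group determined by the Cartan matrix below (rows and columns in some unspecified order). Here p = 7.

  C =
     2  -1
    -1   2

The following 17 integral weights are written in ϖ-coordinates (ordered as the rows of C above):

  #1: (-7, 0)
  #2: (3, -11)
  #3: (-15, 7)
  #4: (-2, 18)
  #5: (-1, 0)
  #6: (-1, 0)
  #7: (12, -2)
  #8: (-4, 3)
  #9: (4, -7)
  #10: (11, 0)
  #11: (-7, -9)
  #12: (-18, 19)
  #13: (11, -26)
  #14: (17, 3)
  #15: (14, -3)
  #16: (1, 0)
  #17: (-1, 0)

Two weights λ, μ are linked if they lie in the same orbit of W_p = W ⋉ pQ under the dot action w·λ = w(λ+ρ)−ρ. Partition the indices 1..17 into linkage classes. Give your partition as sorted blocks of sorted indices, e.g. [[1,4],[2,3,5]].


Cartan matrix: type A_2 (|W|=6); un-permuting the 2 rows.

W_7-reps of the 17 weights in Ā_7 (same 2-coord order as C):

  [1] (1, 5) · [2] (3, 1) · [3] (0, 1) · [4] (2, 1) · [5] (0, 1) · [6] (0, 1) · [7] (1, 5) · [8] (3, 1) · [9] (1, 5) · [10] (1, 5) · [11] (0, 1) · [12] (3, 1) · [13] (2, 1) · [14] (3, 1) · [15] (1, 5) · [16] (2, 1) · [17] (0, 1)

Grouping the 17 weights by Ā_7-representative: 4 linkage classes.

[[1, 7, 9, 10, 15], [2, 8, 12, 14], [3, 5, 6, 11, 17], [4, 13, 16]]


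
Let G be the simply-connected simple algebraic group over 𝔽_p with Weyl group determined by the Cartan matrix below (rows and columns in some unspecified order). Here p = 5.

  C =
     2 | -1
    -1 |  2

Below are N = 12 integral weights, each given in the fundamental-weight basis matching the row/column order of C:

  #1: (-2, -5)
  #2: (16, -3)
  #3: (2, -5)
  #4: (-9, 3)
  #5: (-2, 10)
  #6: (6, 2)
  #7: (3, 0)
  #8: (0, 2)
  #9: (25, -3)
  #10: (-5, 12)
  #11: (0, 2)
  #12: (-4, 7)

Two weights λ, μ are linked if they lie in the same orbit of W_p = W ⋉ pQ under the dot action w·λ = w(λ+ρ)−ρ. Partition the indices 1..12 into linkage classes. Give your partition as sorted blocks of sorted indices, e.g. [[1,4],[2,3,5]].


Root system A_2: the 2×2 matrix C matches after relabeling.

Folding the 12 weights λ_j+ρ into Ā_5 (reps in the given 2-coord order):

  1: (4, 1);  2: (0, 2);  3: (1, 3);  4: (1, 1);  5: (4, 1);  6: (0, 2);  7: (4, 1);  8: (1, 3);  9: (1, 3);  10: (1, 3);  11: (1, 3);  12: (0, 2)

Partition of {1..12} into 4 W_5-dot-orbits:

[[1, 5, 7], [2, 6, 12], [3, 8, 9, 10, 11], [4]]


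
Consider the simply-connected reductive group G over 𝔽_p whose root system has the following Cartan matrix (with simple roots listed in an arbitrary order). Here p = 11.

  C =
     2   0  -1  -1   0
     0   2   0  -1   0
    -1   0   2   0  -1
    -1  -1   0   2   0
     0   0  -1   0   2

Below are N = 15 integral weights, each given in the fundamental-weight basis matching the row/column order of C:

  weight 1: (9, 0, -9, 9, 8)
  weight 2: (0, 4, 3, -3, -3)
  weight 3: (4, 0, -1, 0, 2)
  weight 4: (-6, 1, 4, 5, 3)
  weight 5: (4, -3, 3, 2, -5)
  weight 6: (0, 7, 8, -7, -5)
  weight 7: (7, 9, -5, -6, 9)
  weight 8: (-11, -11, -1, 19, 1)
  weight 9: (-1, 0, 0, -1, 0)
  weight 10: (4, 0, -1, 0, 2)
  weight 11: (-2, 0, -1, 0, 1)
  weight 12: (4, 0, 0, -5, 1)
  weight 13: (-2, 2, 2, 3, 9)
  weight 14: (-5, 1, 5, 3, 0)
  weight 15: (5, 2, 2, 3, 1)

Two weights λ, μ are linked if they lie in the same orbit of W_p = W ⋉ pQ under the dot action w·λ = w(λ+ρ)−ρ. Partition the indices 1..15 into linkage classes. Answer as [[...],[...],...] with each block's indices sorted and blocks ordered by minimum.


A_5 Cartan matrix, 5 simple roots permuted; ρ=(1,1,1,1,1).

W_11-reps of the 15 weights in Ā_11 (same 5-coord order as C):

  λ_1+ρ ↦ (0, 1, 1, 0, 1);  λ_2+ρ ↦ (1, 3, 1, 1, 2);  λ_3+ρ ↦ (5, 1, 0, 1, 3);  λ_4+ρ ↦ (5, 1, 0, 1, 3);  λ_5+ρ ↦ (5, 1, 0, 1, 3);  λ_6+ρ ↦ (5, 1, 0, 1, 3);  λ_7+ρ ↦ (1, 3, 1, 1, 2);  λ_8+ρ ↦ (0, 1, 1, 0, 1);  λ_9+ρ ↦ (0, 1, 1, 0, 1);  λ_10+ρ ↦ (5, 1, 0, 1, 3);  λ_11+ρ ↦ (0, 1, 1, 0, 1);  λ_12+ρ ↦ (1, 3, 1, 1, 2);  λ_13+ρ ↦ (1, 3, 1, 1, 2);  λ_14+ρ ↦ (4, 2, 2, 0, 1);  λ_15+ρ ↦ (4, 2, 2, 0, 1)

These 15 weights hit 4 W_11-dot-orbits; sizes (4, 4, 5, 2):

[[1, 8, 9, 11], [2, 7, 12, 13], [3, 4, 5, 6, 10], [14, 15]]


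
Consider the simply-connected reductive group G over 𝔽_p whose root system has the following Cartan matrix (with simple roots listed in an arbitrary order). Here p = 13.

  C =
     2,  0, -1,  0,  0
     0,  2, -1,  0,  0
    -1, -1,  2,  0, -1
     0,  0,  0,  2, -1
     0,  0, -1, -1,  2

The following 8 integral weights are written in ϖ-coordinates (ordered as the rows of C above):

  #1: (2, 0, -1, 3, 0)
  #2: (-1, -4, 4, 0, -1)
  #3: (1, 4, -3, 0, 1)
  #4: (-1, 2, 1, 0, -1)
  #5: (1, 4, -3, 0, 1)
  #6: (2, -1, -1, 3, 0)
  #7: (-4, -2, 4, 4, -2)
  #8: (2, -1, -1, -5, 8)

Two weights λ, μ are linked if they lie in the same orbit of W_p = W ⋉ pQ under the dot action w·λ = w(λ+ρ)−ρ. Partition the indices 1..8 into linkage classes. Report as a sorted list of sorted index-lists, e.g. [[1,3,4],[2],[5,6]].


Type D_5, rank 5, |W|=1920; reorder rows/cols to standard.

Folding the 8 weights λ_j+ρ into Ā_13 (reps in the given 5-coord order):

  λ_1+ρ ↦ (3, 1, 0, 4, 1)
  λ_2+ρ ↦ (0, 3, 2, 1, 0)
  λ_3+ρ ↦ (0, 3, 2, 1, 0)
  λ_4+ρ ↦ (0, 3, 2, 1, 0)
  λ_5+ρ ↦ (0, 3, 2, 1, 0)
  λ_6+ρ ↦ (3, 0, 0, 4, 1)
  λ_7+ρ ↦ (3, 1, 0, 4, 1)
  λ_8+ρ ↦ (3, 0, 0, 4, 1)

3 distinct reps among the 8 weights ⇒ 3 W_13-linkage classes:

[[1, 7], [2, 3, 4, 5], [6, 8]]


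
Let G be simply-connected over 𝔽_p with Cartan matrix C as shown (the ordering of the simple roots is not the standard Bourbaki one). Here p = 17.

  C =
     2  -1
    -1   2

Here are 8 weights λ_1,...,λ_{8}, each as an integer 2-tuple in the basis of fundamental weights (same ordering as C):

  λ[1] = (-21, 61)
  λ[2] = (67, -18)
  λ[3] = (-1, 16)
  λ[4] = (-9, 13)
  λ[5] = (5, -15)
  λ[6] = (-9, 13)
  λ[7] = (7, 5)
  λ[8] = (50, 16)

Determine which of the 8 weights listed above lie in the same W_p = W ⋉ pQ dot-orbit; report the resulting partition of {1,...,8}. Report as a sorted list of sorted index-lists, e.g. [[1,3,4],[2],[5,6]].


Root system A_2: the 2×2 matrix C matches after relabeling.

Ā_17 reps of the 8 weights (A_2, coords as presented):

  λ_1 → (8, 6);  λ_2 → (0, 17);  λ_3 → (0, 17);  λ_4 → (8, 6);  λ_5 → (8, 6);  λ_6 → (8, 6);  λ_7 → (8, 6);  λ_8 → (0, 17)

These 8 weights hit 2 W_17-dot-orbits; sizes (5, 3):

[[1, 4, 5, 6, 7], [2, 3, 8]]


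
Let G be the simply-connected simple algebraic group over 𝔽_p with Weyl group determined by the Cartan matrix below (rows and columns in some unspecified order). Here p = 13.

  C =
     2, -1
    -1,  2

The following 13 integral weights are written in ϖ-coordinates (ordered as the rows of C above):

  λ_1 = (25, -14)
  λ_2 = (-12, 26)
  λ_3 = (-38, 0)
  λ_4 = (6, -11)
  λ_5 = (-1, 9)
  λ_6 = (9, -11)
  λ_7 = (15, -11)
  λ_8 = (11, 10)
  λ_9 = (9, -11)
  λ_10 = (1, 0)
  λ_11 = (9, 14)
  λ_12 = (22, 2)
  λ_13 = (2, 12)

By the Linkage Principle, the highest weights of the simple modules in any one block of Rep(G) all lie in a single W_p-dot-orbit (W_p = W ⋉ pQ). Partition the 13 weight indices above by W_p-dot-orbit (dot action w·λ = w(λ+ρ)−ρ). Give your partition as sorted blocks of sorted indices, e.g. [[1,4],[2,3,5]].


C ↔ A_2 under row/col permutation; |W(A_2)| = 6.

Alcove-folded reps (p=13, 13 weights, presented ϖ-order):

  [1] (0, 0) · [2] (2, 1) · [3] (2, 1) · [4] (3, 7) · [5] (0, 10) · [6] (0, 10) · [7] (3, 7) · [8] (2, 1) · [9] (0, 10) · [10] (2, 1) · [11] (2, 1) · [12] (0, 10) · [13] (0, 10)

These 13 weights hit 4 W_13-dot-orbits; sizes (1, 5, 2, 5):

[[1], [2, 3, 8, 10, 11], [4, 7], [5, 6, 9, 12, 13]]


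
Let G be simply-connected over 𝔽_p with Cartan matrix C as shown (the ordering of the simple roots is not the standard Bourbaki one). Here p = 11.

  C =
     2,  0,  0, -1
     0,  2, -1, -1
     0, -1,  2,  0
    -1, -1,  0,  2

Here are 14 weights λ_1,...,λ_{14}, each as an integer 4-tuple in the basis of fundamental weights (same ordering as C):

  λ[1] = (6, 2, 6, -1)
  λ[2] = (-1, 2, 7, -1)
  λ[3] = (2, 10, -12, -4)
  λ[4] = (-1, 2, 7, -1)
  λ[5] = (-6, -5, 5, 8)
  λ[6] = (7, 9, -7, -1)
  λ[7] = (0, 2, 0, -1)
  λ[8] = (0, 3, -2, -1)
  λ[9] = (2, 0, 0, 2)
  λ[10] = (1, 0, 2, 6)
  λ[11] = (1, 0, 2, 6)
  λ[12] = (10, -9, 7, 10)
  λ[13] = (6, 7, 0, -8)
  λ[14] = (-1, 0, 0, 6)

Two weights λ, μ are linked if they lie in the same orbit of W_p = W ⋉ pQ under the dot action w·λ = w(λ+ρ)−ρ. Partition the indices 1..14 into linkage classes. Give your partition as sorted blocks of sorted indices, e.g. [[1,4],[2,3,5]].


Cartan matrix: type A_4 (|W|=120); un-permuting the 4 rows.

Ā_11 reps of the 14 weights (A_4, coords as presented):

  [1] (1, 3, 1, 0) · [2] (0, 3, 8, 0) · [3] (0, 3, 8, 0) · [4] (0, 3, 8, 0) · [5] (5, 4, 2, 0) · [6] (1, 3, 1, 0) · [7] (1, 3, 1, 0) · [8] (1, 3, 1, 0) · [9] (3, 1, 1, 3) · [10] (0, 1, 1, 7) · [11] (0, 1, 1, 7) · [12] (0, 3, 8, 0) · [13] (0, 1, 1, 7) · [14] (0, 1, 1, 7)

The 14 indices split into 5 linkage classes (same alcove rep ⇔ same W_11-dot-orbit):

[[1, 6, 7, 8], [2, 3, 4, 12], [5], [9], [10, 11, 13, 14]]


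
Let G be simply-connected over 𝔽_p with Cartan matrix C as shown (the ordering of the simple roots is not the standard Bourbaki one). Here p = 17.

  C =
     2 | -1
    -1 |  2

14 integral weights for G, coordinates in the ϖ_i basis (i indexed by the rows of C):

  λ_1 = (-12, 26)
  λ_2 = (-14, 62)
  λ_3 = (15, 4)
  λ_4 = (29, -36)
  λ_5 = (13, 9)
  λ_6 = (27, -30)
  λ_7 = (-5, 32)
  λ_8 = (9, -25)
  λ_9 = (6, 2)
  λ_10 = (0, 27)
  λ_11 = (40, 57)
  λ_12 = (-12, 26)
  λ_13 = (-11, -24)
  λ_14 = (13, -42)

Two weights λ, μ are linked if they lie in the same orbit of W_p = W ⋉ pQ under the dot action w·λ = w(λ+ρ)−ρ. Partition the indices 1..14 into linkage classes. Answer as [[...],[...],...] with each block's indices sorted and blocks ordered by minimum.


Type A_2, rank 2, |W|=6; reorder rows/cols to standard.

Folding the 14 weights λ_j+ρ into Ā_17 (reps in the given 2-coord order):

  λ_1 → (1, 6)
  λ_2 → (12, 1)
  λ_3 → (12, 1)
  λ_4 → (12, 1)
  λ_5 → (7, 3)
  λ_6 → (11, 5)
  λ_7 → (12, 1)
  λ_8 → (7, 3)
  λ_9 → (7, 3)
  λ_10 → (11, 5)
  λ_11 → (7, 3)
  λ_12 → (1, 6)
  λ_13 → (1, 6)
  λ_14 → (7, 3)

These 14 weights hit 4 W_17-dot-orbits; sizes (3, 4, 5, 2):

[[1, 12, 13], [2, 3, 4, 7], [5, 8, 9, 11, 14], [6, 10]]


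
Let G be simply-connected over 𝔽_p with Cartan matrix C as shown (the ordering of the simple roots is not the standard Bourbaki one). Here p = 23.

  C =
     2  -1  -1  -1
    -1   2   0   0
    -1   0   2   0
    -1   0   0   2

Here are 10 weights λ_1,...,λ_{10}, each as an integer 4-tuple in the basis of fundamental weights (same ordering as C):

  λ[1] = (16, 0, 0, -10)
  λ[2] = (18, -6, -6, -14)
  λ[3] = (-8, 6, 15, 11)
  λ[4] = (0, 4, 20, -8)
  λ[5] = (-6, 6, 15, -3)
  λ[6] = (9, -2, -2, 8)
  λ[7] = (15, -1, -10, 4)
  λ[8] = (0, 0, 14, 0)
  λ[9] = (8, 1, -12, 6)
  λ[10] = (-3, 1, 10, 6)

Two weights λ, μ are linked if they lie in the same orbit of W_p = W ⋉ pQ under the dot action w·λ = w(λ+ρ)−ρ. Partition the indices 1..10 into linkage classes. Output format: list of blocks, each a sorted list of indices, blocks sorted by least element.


Dynkin diagram of C (from the 6 off-diagonal −1 entries): D_4.

W_23-reps of the 10 weights in Ā_23 (same 4-coord order as C):

  λ_1 → (4, 1, 1, 9);  λ_2 → (4, 1, 1, 9);  λ_3 → (2, 0, 9, 5);  λ_4 → (1, 1, 15, 1);  λ_5 → (2, 0, 9, 5);  λ_6 → (4, 1, 1, 9);  λ_7 → (2, 0, 9, 5);  λ_8 → (1, 1, 15, 1);  λ_9 → (2, 0, 9, 5);  λ_10 → (2, 0, 9, 5)

Grouping the 10 weights by Ā_23-representative: 3 linkage classes.

[[1, 2, 6], [3, 5, 7, 9, 10], [4, 8]]


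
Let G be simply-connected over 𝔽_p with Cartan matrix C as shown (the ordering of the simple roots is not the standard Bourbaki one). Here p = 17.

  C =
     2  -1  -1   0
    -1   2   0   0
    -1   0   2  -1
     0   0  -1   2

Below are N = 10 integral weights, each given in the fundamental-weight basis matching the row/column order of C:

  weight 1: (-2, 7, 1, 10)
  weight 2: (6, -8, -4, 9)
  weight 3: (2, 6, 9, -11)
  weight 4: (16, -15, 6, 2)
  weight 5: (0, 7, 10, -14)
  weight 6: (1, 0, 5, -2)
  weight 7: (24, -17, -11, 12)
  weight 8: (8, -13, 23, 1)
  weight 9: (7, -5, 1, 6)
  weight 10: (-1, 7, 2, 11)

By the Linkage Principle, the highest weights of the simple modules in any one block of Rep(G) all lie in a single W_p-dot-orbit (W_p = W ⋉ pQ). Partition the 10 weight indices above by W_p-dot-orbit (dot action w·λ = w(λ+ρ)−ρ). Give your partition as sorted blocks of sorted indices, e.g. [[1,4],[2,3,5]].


Type A_4, rank 4, |W|=120; reorder rows/cols to standard.

Folding the 10 weights λ_j+ρ into Ā_17 (reps in the given 4-coord order):

    [1] (1, 4, 1, 8)
    [2] (3, 4, 0, 7)
    [3] (3, 4, 0, 7)
    [4] (3, 4, 0, 7)
    [5] (1, 4, 1, 8)
    [6] (2, 1, 5, 1)
    [7] (1, 4, 1, 8)
    [8] (1, 4, 1, 8)
    [9] (4, 4, 2, 7)
    [10] (0, 2, 3, 6)

The 10 indices split into 5 linkage classes (same alcove rep ⇔ same W_17-dot-orbit):

[[1, 5, 7, 8], [2, 3, 4], [6], [9], [10]]


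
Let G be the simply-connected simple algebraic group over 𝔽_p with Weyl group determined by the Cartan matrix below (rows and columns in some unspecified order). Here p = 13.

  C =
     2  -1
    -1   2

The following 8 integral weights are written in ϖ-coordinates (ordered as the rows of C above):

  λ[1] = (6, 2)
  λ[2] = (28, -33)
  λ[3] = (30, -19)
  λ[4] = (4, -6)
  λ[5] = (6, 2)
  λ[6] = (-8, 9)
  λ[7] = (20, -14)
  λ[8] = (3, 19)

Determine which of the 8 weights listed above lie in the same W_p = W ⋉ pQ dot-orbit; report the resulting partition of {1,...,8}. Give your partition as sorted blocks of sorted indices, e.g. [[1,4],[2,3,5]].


Type A_2, rank 2, |W|=6; reorder rows/cols to standard.

W_13-reps of the 8 weights in Ā_13 (same 2-coord order as C):

    λ_1 → (7, 3)
    λ_2 → (7, 3)
    λ_3 → (0, 5)
    λ_4 → (0, 5)
    λ_5 → (7, 3)
    λ_6 → (7, 3)
    λ_7 → (0, 5)
    λ_8 → (7, 2)

3 distinct reps among the 8 weights ⇒ 3 W_13-linkage classes:

[[1, 2, 5, 6], [3, 4, 7], [8]]
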